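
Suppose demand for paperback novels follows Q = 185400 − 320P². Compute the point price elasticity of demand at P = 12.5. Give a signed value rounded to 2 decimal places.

-0.74

dQ/dP = −2·320·P = -8000. At P = 12.5, Q = 135400.
Ed = (dQ/dP)·(P/Q) = (-8000) × (12.5/135400) = -0.7385…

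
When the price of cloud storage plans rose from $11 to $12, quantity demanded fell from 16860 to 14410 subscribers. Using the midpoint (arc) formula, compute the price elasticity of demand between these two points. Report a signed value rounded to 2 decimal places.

-1.80

%ΔQ = (14410 − 16860) / [(16860 + 14410)/2] = -2450/15635 = -0.156699…
%ΔP = (12 − 11) / [(11 + 12)/2] = 1/11.5 = 0.086956…
Arc Ed = %ΔQ / %ΔP = (-2450/15635) / (1/11.5) = -1.8020…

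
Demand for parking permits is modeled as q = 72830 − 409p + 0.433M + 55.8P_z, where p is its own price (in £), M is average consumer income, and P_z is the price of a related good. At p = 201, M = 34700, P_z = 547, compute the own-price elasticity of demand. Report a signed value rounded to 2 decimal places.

-2.27

At the given values, q = 72830 − 409(201) + 0.433(34700) + 55.8(547) = 36168.7.
∂q/∂p = −409.
E = (-409) × (201/36168.7) = -2.2729…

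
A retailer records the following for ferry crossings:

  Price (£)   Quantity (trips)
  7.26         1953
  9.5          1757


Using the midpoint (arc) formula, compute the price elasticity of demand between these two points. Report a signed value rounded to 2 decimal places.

-0.40

%ΔQ = (1757 − 1953) / [(1953 + 1757)/2] = -196/1855 = -0.105660…
%ΔP = (9.5 − 7.26) / [(7.26 + 9.5)/2] = 2.24/8.38 = 0.267303…
Arc Ed = %ΔQ / %ΔP = (-196/1855) / (2.24/8.38) = -0.3952…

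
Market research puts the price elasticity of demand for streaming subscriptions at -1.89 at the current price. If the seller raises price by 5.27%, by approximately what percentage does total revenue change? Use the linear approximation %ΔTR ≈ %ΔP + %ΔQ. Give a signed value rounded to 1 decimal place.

-4.7%

%ΔQ ≈ Ed × %ΔP = (-1.89) × (+5.27%) = -9.9603%
%ΔTR ≈ %ΔP + %ΔQ = (+5.27%) + (-9.9603%) = -4.6903%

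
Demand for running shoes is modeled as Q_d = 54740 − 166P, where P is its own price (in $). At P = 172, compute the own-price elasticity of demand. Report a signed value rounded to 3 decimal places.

At the given values, Q_d = 54740 − 166(172) = 26188.
∂Q_d/∂P = −166.
E = (-166) × (172/26188) = -1.09027…

-1.090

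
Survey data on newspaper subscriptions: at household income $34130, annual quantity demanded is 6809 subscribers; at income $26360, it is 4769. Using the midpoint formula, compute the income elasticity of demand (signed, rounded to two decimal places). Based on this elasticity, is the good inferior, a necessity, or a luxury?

%ΔQ = (4769 − 6809)/[( 6809 + 4769)/2] = -2040/5789 = -0.352392…
%ΔIncome = (26360 − 34130)/[( 34130 + 26360)/2] = -7770/30245 = -0.256901…
E_income = (-2040/5789) / (-7770/30245) = 1.3717…
E_income > 1 ⇒ normal good, luxury.

1.37; luxury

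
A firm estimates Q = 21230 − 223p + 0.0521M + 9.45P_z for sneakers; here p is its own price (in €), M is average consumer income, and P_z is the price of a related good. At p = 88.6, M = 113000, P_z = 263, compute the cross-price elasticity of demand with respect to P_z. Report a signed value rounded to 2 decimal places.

At the given values, Q = 21230 − 223(88.6) + 0.0521(113000) + 9.45(263) = 9844.85.
∂Q/∂P_z = 9.45.
E = (9.45) × (263/9844.85) = 0.2524…

0.25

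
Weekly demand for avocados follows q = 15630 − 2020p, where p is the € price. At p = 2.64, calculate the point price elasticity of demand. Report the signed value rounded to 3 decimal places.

dq/dp = −2020. At p = 2.64, q = 15630 − 2020(2.64) = 10297.2.
Ed = (dq/dp)·(p/q) = −2020 × (2.64/10297.2) = -0.51788…

-0.518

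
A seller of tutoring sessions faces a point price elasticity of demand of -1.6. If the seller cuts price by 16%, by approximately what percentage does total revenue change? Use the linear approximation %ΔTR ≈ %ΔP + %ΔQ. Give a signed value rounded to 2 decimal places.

+9.60%

%ΔQ ≈ Ed × %ΔP = (-1.6) × (-16%) = +25.6000%
%ΔTR ≈ %ΔP + %ΔQ = (-16%) + (+25.6000%) = +9.6000%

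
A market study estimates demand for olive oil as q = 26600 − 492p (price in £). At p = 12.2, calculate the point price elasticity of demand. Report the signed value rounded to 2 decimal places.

dq/dp = −492. At p = 12.2, q = 26600 − 492(12.2) = 20597.6.
Ed = (dq/dp)·(p/q) = −492 × (12.2/20597.6) = -0.2914…

-0.29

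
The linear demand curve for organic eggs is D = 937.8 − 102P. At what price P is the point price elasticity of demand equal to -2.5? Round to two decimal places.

Ed = −102P/(937.8 − 102P). Set this equal to -2.5:
102P = 2.5·(937.8 − 102P) ⇒ 102P(1 + 2.5) = 2.5·937.8
P = 2.5·937.8 / (102·3.5) = 6.5672…

6.57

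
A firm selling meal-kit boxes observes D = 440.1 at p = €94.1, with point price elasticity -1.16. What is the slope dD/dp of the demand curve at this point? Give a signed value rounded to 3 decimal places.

Ed = (dD/dp)·(p/D) ⇒ dD/dp = Ed·D/p = (-1.16)·440.1/94.1 = -5.42524…

-5.425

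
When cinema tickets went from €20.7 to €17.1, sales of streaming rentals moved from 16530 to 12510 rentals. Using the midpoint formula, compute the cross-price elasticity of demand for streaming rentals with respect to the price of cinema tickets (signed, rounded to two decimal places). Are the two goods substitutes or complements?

%ΔQ_{streaming rentals} = (12510 − 16530)/avg = -4020/14520 = -0.276859…
%ΔP_{cinema tickets} = (17.1 − 20.7)/avg = -3.6/18.9 = -0.190476…
E_cross = (-4020/14520) / (-3.6/18.9) = 1.4535…
E_cross > 0 ⇒ the goods are substitutes.

1.45; substitutes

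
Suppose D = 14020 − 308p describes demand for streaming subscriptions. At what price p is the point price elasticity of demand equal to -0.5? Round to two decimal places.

Ed = −308p/(14020 − 308p). Set this equal to -0.5:
308p = 0.5·(14020 − 308p) ⇒ 308p(1 + 0.5) = 0.5·14020
p = 0.5·14020 / (308·1.5) = 15.1731…

15.17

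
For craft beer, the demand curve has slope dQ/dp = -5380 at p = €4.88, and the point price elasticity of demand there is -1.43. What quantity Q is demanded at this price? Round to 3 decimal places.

Ed = (dQ/dp)·(p/Q) ⇒ Q = (dQ/dp)·p/Ed = (-5380)·4.88/(-1.43) = 18359.72027…

18359.720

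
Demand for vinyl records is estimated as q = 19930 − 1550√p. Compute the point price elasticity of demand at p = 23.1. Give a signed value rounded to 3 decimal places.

-0.298

dq/dp = −1550/(2√p) = -161.249. At p = 23.1, q = 12480.3.
Ed = (dq/dp)·(p/q) = (-161.249) × (23.1/12480.3) = -0.29845…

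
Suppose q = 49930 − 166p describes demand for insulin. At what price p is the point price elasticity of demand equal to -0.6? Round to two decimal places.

112.79

Ed = −166p/(49930 − 166p). Set this equal to -0.6:
166p = 0.6·(49930 − 166p) ⇒ 166p(1 + 0.6) = 0.6·49930
p = 0.6·49930 / (166·1.6) = 112.7936…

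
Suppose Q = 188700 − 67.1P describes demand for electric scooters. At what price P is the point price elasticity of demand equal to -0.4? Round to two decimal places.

803.49

Ed = −67.1P/(188700 − 67.1P). Set this equal to -0.4:
67.1P = 0.4·(188700 − 67.1P) ⇒ 67.1P(1 + 0.4) = 0.4·188700
P = 0.4·188700 / (67.1·1.4) = 803.4915…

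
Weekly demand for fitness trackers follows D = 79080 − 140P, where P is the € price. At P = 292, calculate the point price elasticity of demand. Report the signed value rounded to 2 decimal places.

-1.07

dD/dP = −140. At P = 292, D = 79080 − 140(292) = 38200.
Ed = (dD/dP)·(P/D) = −140 × (292/38200) = -1.0701…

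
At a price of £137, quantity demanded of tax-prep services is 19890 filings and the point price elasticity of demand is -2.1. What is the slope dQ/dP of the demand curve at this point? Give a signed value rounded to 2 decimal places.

Ed = (dQ/dP)·(P/Q) ⇒ dQ/dP = Ed·Q/P = (-2.1)·19890/137 = -304.8832…

-304.88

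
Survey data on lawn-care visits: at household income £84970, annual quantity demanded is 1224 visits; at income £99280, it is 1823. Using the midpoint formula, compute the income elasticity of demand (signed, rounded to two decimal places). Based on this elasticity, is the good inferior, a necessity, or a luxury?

%ΔQ = (1823 − 1224)/[( 1224 + 1823)/2] = 599/1523.5 = 0.393173…
%ΔIncome = (99280 − 84970)/[( 84970 + 99280)/2] = 14310/92125 = 0.155332…
E_income = (599/1523.5) / (14310/92125) = 2.5311…
E_income > 1 ⇒ normal good, luxury.

2.53; luxury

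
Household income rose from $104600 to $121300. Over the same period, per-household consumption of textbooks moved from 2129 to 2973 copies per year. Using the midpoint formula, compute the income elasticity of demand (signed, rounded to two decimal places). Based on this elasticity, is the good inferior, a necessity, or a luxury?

2.24; luxury

%ΔQ = (2973 − 2129)/[( 2129 + 2973)/2] = 844/2551 = 0.330850…
%ΔIncome = (121300 − 104600)/[( 104600 + 121300)/2] = 16700/112950 = 0.147853…
E_income = (844/2551) / (16700/112950) = 2.2376…
E_income > 1 ⇒ normal good, luxury.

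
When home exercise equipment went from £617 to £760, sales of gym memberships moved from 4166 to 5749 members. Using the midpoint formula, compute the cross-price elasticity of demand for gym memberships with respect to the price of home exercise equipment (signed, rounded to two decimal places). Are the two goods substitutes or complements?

1.54; substitutes

%ΔQ_{gym memberships} = (5749 − 4166)/avg = 1583/4957.5 = 0.319314…
%ΔP_{home exercise equipment} = (760 − 617)/avg = 143/688.5 = 0.207697…
E_cross = (1583/4957.5) / (143/688.5) = 1.5373…
E_cross > 0 ⇒ the goods are substitutes.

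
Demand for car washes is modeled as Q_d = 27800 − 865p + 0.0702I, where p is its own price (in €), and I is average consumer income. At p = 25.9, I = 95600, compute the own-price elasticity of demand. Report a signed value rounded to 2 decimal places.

-1.85

At the given values, Q_d = 27800 − 865(25.9) + 0.0702(95600) = 12107.62.
∂Q_d/∂p = −865.
E = (-865) × (25.9/12107.62) = -1.8503…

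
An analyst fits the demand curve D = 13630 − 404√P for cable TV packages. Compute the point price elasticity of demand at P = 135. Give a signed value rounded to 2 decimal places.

-0.26

dD/dP = −404/(2√P) = -17.3854. At P = 135, D = 8935.94.
Ed = (dD/dP)·(P/D) = (-17.3854) × (135/8935.94) = -0.2626…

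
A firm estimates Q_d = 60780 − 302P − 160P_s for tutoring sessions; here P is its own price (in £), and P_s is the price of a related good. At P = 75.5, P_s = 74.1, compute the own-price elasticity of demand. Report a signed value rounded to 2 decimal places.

At the given values, Q_d = 60780 − 302(75.5) − 160(74.1) = 26123.
∂Q_d/∂P = −302.
E = (-302) × (75.5/26123) = -0.8728…

-0.87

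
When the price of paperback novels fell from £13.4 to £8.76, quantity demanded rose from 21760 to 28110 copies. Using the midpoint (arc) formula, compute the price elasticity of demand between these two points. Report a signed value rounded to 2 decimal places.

-0.61

%ΔQ = (28110 − 21760) / [(21760 + 28110)/2] = 6350/24935 = 0.254662…
%ΔP = (8.76 − 13.4) / [(13.4 + 8.76)/2] = -4.64/11.08 = -0.418772…
Arc Ed = %ΔQ / %ΔP = (6350/24935) / (-4.64/11.08) = -0.6081…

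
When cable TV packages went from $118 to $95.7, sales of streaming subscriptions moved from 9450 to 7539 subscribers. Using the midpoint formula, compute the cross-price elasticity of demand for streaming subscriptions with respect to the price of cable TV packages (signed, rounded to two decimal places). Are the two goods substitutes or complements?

%ΔQ_{streaming subscriptions} = (7539 − 9450)/avg = -1911/8494.5 = -0.224969…
%ΔP_{cable TV packages} = (95.7 − 118)/avg = -22.3/106.85 = -0.208703…
E_cross = (-1911/8494.5) / (-22.3/106.85) = 1.0779…
E_cross > 0 ⇒ the goods are substitutes.

1.08; substitutes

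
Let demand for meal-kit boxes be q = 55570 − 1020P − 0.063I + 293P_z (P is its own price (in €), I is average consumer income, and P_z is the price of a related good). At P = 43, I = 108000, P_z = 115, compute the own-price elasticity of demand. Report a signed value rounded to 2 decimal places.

-1.14

At the given values, q = 55570 − 1020(43) − 0.063(108000) + 293(115) = 38601.
∂q/∂P = −1020.
E = (-1020) × (43/38601) = -1.1362…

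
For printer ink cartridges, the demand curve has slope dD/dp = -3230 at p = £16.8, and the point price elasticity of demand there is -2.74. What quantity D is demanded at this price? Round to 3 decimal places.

19804.380

Ed = (dD/dp)·(p/D) ⇒ D = (dD/dp)·p/Ed = (-3230)·16.8/(-2.74) = 19804.37956…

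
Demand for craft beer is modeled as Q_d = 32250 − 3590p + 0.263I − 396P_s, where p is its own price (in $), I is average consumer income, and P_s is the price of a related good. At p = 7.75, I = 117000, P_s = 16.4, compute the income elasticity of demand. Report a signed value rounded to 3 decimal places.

At the given values, Q_d = 32250 − 3590(7.75) + 0.263(117000) − 396(16.4) = 28704.1.
∂Q_d/∂I = 0.263.
E = (0.263) × (117000/28704.1) = 1.07200…

1.072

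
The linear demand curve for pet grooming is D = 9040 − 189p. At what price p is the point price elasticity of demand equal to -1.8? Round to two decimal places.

30.75

Ed = −189p/(9040 − 189p). Set this equal to -1.8:
189p = 1.8·(9040 − 189p) ⇒ 189p(1 + 1.8) = 1.8·9040
p = 1.8·9040 / (189·2.8) = 30.7482…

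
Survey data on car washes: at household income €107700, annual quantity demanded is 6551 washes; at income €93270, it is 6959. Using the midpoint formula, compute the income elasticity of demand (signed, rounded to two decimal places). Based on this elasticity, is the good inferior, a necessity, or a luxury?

%ΔQ = (6959 − 6551)/[( 6551 + 6959)/2] = 408/6755 = 0.060399…
%ΔIncome = (93270 − 107700)/[( 107700 + 93270)/2] = -14430/100485 = -0.143603…
E_income = (408/6755) / (-14430/100485) = -0.4206…
E_income < 0 ⇒ inferior good.

-0.42; inferior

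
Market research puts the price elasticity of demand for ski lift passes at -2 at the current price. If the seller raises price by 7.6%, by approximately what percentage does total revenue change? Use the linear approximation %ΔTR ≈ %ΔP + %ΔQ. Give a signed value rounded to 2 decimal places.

%ΔQ ≈ Ed × %ΔP = (-2) × (+7.6%) = -15.2000%
%ΔTR ≈ %ΔP + %ΔQ = (+7.6%) + (-15.2000%) = -7.6000%

-7.60%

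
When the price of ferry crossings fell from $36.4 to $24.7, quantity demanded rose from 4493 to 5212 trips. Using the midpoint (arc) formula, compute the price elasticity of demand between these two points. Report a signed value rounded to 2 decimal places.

-0.39

%ΔQ = (5212 − 4493) / [(4493 + 5212)/2] = 719/4852.5 = 0.148171…
%ΔP = (24.7 − 36.4) / [(36.4 + 24.7)/2] = -11.7/30.55 = -0.382978…
Arc Ed = %ΔQ / %ΔP = (719/4852.5) / (-11.7/30.55) = -0.3868…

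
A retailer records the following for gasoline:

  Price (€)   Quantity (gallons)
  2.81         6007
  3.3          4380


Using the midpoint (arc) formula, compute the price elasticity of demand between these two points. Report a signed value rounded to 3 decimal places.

%ΔQ = (4380 − 6007) / [(6007 + 4380)/2] = -1627/5193.5 = -0.313276…
%ΔP = (3.3 − 2.81) / [(2.81 + 3.3)/2] = 0.49/3.055 = 0.160392…
Arc Ed = %ΔQ / %ΔP = (-1627/5193.5) / (0.49/3.055) = -1.95318…

-1.953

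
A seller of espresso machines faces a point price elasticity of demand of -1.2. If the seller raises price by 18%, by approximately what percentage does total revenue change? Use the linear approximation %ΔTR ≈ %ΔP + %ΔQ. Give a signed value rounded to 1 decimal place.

-3.6%

%ΔQ ≈ Ed × %ΔP = (-1.2) × (+18%) = -21.6000%
%ΔTR ≈ %ΔP + %ΔQ = (+18%) + (-21.6000%) = -3.6000%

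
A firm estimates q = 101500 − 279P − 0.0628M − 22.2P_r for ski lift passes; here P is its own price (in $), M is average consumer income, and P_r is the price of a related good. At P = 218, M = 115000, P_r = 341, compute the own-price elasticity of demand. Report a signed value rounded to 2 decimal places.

-2.35

At the given values, q = 101500 − 279(218) − 0.0628(115000) − 22.2(341) = 25885.8.
∂q/∂P = −279.
E = (-279) × (218/25885.8) = -2.3496…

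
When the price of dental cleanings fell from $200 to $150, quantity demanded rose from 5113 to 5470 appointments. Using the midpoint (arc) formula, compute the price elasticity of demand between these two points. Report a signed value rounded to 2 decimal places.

-0.24

%ΔQ = (5470 − 5113) / [(5113 + 5470)/2] = 357/5291.5 = 0.067466…
%ΔP = (150 − 200) / [(200 + 150)/2] = -50/175 = -0.285714…
Arc Ed = %ΔQ / %ΔP = (357/5291.5) / (-50/175) = -0.2361…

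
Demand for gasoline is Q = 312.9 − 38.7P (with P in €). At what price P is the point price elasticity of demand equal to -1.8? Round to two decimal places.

Ed = −38.7P/(312.9 − 38.7P). Set this equal to -1.8:
38.7P = 1.8·(312.9 − 38.7P) ⇒ 38.7P(1 + 1.8) = 1.8·312.9
P = 1.8·312.9 / (38.7·2.8) = 5.1976…

5.20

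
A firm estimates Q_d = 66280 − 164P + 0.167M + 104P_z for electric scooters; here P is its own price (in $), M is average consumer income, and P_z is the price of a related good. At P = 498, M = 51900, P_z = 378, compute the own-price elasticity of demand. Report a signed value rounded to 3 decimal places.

-2.506

At the given values, Q_d = 66280 − 164(498) + 0.167(51900) + 104(378) = 32587.3.
∂Q_d/∂P = −164.
E = (-164) × (498/32587.3) = -2.50625…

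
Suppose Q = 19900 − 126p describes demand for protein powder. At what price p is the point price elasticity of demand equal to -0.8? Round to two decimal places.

70.19

Ed = −126p/(19900 − 126p). Set this equal to -0.8:
126p = 0.8·(19900 − 126p) ⇒ 126p(1 + 0.8) = 0.8·19900
p = 0.8·19900 / (126·1.8) = 70.1940…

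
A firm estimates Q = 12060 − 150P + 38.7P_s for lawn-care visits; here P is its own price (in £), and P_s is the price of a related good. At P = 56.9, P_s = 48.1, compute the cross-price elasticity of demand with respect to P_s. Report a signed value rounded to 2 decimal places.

0.35

At the given values, Q = 12060 − 150(56.9) + 38.7(48.1) = 5386.47.
∂Q/∂P_s = 38.7.
E = (38.7) × (48.1/5386.47) = 0.3455…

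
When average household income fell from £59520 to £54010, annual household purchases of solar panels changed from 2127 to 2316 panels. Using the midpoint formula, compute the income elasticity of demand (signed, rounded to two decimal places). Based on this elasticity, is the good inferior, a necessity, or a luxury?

%ΔQ = (2316 − 2127)/[( 2127 + 2316)/2] = 189/2221.5 = 0.085077…
%ΔIncome = (54010 − 59520)/[( 59520 + 54010)/2] = -5510/56765 = -0.097066…
E_income = (189/2221.5) / (-5510/56765) = -0.8764…
E_income < 0 ⇒ inferior good.

-0.88; inferior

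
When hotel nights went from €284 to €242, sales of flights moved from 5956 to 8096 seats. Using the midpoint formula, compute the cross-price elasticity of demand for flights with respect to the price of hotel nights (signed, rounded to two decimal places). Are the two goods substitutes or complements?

-1.91; complements

%ΔQ_{flights} = (8096 − 5956)/avg = 2140/7026 = 0.304582…
%ΔP_{hotel nights} = (242 − 284)/avg = -42/263 = -0.159695…
E_cross = (2140/7026) / (-42/263) = -1.9072…
E_cross < 0 ⇒ the goods are complements.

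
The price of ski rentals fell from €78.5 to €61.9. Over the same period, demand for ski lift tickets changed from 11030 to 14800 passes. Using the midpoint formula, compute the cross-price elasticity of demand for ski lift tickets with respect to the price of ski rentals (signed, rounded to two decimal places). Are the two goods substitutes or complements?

-1.23; complements

%ΔQ_{ski lift tickets} = (14800 − 11030)/avg = 3770/12915 = 0.291908…
%ΔP_{ski rentals} = (61.9 − 78.5)/avg = -16.6/70.2 = -0.236467…
E_cross = (3770/12915) / (-16.6/70.2) = -1.2344…
E_cross < 0 ⇒ the goods are complements.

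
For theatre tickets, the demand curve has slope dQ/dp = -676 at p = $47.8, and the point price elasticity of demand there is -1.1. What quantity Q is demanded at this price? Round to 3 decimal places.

29375.273

Ed = (dQ/dp)·(p/Q) ⇒ Q = (dQ/dp)·p/Ed = (-676)·47.8/(-1.1) = 29375.27272…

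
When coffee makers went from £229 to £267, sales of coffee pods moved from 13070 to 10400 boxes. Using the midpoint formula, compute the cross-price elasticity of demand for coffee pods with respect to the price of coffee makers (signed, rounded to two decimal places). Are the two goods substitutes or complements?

%ΔQ_{coffee pods} = (10400 − 13070)/avg = -2670/11735 = -0.227524…
%ΔP_{coffee makers} = (267 − 229)/avg = 38/248 = 0.153225…
E_cross = (-2670/11735) / (38/248) = -1.4848…
E_cross < 0 ⇒ the goods are complements.

-1.48; complements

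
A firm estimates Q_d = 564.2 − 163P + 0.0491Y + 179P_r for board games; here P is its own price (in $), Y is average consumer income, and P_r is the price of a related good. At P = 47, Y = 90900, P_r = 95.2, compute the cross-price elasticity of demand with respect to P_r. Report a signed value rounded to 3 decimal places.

1.183

At the given values, Q_d = 564.2 − 163(47) + 0.0491(90900) + 179(95.2) = 14407.19.
∂Q_d/∂P_r = 179.
E = (179) × (95.2/14407.19) = 1.18279…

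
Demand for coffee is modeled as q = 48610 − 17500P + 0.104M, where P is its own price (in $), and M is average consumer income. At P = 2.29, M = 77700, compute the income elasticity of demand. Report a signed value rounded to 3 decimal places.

At the given values, q = 48610 − 17500(2.29) + 0.104(77700) = 16615.8.
∂q/∂M = 0.104.
E = (0.104) × (77700/16615.8) = 0.48633…

0.486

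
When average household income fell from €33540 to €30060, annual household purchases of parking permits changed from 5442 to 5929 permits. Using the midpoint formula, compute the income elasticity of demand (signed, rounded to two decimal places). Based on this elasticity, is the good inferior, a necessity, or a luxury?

%ΔQ = (5929 − 5442)/[( 5442 + 5929)/2] = 487/5685.5 = 0.085656…
%ΔIncome = (30060 − 33540)/[( 33540 + 30060)/2] = -3480/31800 = -0.109433…
E_income = (487/5685.5) / (-3480/31800) = -0.7827…
E_income < 0 ⇒ inferior good.

-0.78; inferior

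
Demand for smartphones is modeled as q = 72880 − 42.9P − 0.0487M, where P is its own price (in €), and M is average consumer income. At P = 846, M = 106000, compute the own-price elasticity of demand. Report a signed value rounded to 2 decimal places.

-1.15

At the given values, q = 72880 − 42.9(846) − 0.0487(106000) = 31424.4.
∂q/∂P = −42.9.
E = (-42.9) × (846/31424.4) = -1.1549…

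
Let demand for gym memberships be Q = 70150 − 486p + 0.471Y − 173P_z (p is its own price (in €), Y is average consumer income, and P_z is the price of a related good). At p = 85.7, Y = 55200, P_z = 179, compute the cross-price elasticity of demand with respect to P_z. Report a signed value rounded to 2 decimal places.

At the given values, Q = 70150 − 486(85.7) + 0.471(55200) − 173(179) = 23532.
∂Q/∂P_z = -173.
E = (-173) × (179/23532) = -1.3159…

-1.32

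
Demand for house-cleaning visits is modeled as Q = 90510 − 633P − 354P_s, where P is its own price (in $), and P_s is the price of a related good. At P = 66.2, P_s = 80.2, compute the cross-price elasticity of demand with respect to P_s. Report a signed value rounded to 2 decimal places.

-1.40

At the given values, Q = 90510 − 633(66.2) − 354(80.2) = 20214.6.
∂Q/∂P_s = -354.
E = (-354) × (80.2/20214.6) = -1.4044…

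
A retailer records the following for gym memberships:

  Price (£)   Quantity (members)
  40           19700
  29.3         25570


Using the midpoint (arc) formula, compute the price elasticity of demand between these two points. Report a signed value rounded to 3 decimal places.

-0.840

%ΔQ = (25570 − 19700) / [(19700 + 25570)/2] = 5870/22635 = 0.259332…
%ΔP = (29.3 − 40) / [(40 + 29.3)/2] = -10.7/34.65 = -0.308802…
Arc Ed = %ΔQ / %ΔP = (5870/22635) / (-10.7/34.65) = -0.83980…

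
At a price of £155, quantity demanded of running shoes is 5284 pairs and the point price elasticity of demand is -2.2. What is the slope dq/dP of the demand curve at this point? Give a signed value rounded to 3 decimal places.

Ed = (dq/dP)·(P/q) ⇒ dq/dP = Ed·q/P = (-2.2)·5284/155 = -74.99870…

-74.999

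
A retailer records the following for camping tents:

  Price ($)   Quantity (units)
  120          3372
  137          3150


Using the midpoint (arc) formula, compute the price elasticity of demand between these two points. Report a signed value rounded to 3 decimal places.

-0.515

%ΔQ = (3150 − 3372) / [(3372 + 3150)/2] = -222/3261 = -0.068077…
%ΔP = (137 − 120) / [(120 + 137)/2] = 17/128.5 = 0.132295…
Arc Ed = %ΔQ / %ΔP = (-222/3261) / (17/128.5) = -0.51458…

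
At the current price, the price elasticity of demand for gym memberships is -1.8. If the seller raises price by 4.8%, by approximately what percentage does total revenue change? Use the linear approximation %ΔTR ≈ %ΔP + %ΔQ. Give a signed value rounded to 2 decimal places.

-3.84%

%ΔQ ≈ Ed × %ΔP = (-1.8) × (+4.8%) = -8.6400%
%ΔTR ≈ %ΔP + %ΔQ = (+4.8%) + (-8.6400%) = -3.8400%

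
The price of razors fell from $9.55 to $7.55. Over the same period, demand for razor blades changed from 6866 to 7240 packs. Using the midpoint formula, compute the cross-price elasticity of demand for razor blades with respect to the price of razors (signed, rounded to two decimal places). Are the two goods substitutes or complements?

%ΔQ_{razor blades} = (7240 − 6866)/avg = 374/7053 = 0.053027…
%ΔP_{razors} = (7.55 − 9.55)/avg = -2/8.55 = -0.233918…
E_cross = (374/7053) / (-2/8.55) = -0.2266…
E_cross < 0 ⇒ the goods are complements.

-0.23; complements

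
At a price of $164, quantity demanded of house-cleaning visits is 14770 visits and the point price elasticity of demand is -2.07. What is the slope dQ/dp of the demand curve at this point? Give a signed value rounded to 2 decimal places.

Ed = (dQ/dp)·(p/Q) ⇒ dQ/dp = Ed·Q/p = (-2.07)·14770/164 = -186.4262…

-186.43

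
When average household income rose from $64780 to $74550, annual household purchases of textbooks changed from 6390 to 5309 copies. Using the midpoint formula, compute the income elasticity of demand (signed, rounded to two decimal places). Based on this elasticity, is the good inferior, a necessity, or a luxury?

%ΔQ = (5309 − 6390)/[( 6390 + 5309)/2] = -1081/5849.5 = -0.184802…
%ΔIncome = (74550 − 64780)/[( 64780 + 74550)/2] = 9770/69665 = 0.140242…
E_income = (-1081/5849.5) / (9770/69665) = -1.3177…
E_income < 0 ⇒ inferior good.

-1.32; inferior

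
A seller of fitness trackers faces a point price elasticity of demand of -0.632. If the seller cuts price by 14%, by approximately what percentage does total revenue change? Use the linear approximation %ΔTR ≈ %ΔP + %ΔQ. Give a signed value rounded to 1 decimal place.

-5.2%

%ΔQ ≈ Ed × %ΔP = (-0.632) × (-14%) = +8.8480%
%ΔTR ≈ %ΔP + %ΔQ = (-14%) + (+8.8480%) = -5.1520%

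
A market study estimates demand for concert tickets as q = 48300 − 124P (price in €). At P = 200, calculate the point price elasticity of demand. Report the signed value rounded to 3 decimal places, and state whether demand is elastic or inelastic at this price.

-1.055; elastic

dq/dP = −124. At P = 200, q = 48300 − 124(200) = 23500.
Ed = (dq/dP)·(P/q) = −124 × (200/23500) = -1.05531…
|Ed| = 1.055 > 1, so demand is elastic.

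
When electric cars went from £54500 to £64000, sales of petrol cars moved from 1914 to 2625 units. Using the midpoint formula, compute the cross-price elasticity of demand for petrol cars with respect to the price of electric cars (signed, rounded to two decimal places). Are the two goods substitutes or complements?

1.95; substitutes

%ΔQ_{petrol cars} = (2625 − 1914)/avg = 711/2269.5 = 0.313284…
%ΔP_{electric cars} = (64000 − 54500)/avg = 9500/59250 = 0.160337…
E_cross = (711/2269.5) / (9500/59250) = 1.9539…
E_cross > 0 ⇒ the goods are substitutes.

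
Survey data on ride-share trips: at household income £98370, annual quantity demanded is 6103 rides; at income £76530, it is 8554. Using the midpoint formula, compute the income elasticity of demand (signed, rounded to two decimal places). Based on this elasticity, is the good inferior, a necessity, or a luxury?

-1.34; inferior

%ΔQ = (8554 − 6103)/[( 6103 + 8554)/2] = 2451/7328.5 = 0.334447…
%ΔIncome = (76530 − 98370)/[( 98370 + 76530)/2] = -21840/87450 = -0.249742…
E_income = (2451/7328.5) / (-21840/87450) = -1.3391…
E_income < 0 ⇒ inferior good.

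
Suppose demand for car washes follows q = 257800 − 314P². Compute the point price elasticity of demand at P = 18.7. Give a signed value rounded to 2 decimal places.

dq/dP = −2·314·P = -11743.6. At P = 18.7, q = 147997.34.
Ed = (dq/dP)·(P/q) = (-11743.6) × (18.7/147997.34) = -1.4838…

-1.48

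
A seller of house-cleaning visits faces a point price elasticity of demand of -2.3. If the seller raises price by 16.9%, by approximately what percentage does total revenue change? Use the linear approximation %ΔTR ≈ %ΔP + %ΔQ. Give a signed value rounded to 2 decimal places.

-21.97%

%ΔQ ≈ Ed × %ΔP = (-2.3) × (+16.9%) = -38.8700%
%ΔTR ≈ %ΔP + %ΔQ = (+16.9%) + (-38.8700%) = -21.9700%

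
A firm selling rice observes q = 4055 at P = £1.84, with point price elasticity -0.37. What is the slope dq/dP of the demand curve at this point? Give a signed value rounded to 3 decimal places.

Ed = (dq/dP)·(P/q) ⇒ dq/dP = Ed·q/P = (-0.37)·4055/1.84 = -815.40760…

-815.408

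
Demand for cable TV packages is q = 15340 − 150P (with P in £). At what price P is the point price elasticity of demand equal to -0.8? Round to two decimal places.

45.45

Ed = −150P/(15340 − 150P). Set this equal to -0.8:
150P = 0.8·(15340 − 150P) ⇒ 150P(1 + 0.8) = 0.8·15340
P = 0.8·15340 / (150·1.8) = 45.4518…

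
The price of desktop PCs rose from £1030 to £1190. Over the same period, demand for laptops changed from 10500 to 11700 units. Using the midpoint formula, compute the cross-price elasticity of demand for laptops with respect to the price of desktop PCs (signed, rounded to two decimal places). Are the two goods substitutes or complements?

0.75; substitutes

%ΔQ_{laptops} = (11700 − 10500)/avg = 1200/11100 = 0.108108…
%ΔP_{desktop PCs} = (1190 − 1030)/avg = 160/1110 = 0.144144…
E_cross = (1200/11100) / (160/1110) = 0.75
E_cross > 0 ⇒ the goods are substitutes.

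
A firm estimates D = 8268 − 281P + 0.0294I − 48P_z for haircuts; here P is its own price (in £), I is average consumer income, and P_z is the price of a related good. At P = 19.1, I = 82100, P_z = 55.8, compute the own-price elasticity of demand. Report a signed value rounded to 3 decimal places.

-2.036

At the given values, D = 8268 − 281(19.1) + 0.0294(82100) − 48(55.8) = 2636.24.
∂D/∂P = −281.
E = (-281) × (19.1/2636.24) = -2.03589…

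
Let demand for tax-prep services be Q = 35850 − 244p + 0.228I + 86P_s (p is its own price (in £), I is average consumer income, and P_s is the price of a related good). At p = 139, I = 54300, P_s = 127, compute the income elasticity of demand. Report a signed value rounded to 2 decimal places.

0.49

At the given values, Q = 35850 − 244(139) + 0.228(54300) + 86(127) = 25236.4.
∂Q/∂I = 0.228.
E = (0.228) × (54300/25236.4) = 0.4905…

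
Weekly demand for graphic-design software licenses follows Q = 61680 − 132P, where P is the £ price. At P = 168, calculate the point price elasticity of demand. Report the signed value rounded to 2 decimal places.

dQ/dP = −132. At P = 168, Q = 61680 − 132(168) = 39504.
Ed = (dQ/dP)·(P/Q) = −132 × (168/39504) = -0.5613…

-0.56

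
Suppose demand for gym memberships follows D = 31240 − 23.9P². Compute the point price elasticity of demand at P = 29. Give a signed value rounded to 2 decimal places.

-3.61

dD/dP = −2·23.9·P = -1386.2. At P = 29, D = 11140.1.
Ed = (dD/dP)·(P/D) = (-1386.2) × (29/11140.1) = -3.6085…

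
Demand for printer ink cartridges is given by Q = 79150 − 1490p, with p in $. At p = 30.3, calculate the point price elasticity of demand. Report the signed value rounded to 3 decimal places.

dQ/dp = −1490. At p = 30.3, Q = 79150 − 1490(30.3) = 34003.
Ed = (dQ/dp)·(p/Q) = −1490 × (30.3/34003) = -1.32773…

-1.328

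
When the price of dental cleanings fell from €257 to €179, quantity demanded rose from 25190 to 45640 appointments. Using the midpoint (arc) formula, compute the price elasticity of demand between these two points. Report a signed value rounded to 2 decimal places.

-1.61

%ΔQ = (45640 − 25190) / [(25190 + 45640)/2] = 20450/35415 = 0.577438…
%ΔP = (179 − 257) / [(257 + 179)/2] = -78/218 = -0.357798…
Arc Ed = %ΔQ / %ΔP = (20450/35415) / (-78/218) = -1.6138…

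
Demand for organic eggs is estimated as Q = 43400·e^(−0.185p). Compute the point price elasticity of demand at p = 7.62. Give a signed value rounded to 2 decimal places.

-1.41

dQ/dp = −0.185·Q = -1960.81. At p = 7.62, Q = 10599.
Ed = (dQ/dp)·(p/Q) = (-1960.81) × (7.62/10599) = -1.4097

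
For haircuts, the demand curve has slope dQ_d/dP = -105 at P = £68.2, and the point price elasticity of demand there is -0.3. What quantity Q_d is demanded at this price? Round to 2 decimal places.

23870.00

Ed = (dQ_d/dP)·(P/Q_d) ⇒ Q_d = (dQ_d/dP)·P/Ed = (-105)·68.2/(-0.3) = 23870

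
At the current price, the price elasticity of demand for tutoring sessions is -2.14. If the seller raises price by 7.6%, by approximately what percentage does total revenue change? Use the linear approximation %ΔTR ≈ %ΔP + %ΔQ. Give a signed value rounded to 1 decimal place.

-8.7%

%ΔQ ≈ Ed × %ΔP = (-2.14) × (+7.6%) = -16.2640%
%ΔTR ≈ %ΔP + %ΔQ = (+7.6%) + (-16.2640%) = -8.6640%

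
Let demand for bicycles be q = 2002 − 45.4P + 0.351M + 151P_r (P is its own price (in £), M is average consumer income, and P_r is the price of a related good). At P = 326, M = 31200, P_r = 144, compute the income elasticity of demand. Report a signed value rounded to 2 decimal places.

At the given values, q = 2002 − 45.4(326) + 0.351(31200) + 151(144) = 19896.8.
∂q/∂M = 0.351.
E = (0.351) × (31200/19896.8) = 0.5504…

0.55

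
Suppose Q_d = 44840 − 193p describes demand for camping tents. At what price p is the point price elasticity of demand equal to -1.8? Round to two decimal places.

Ed = −193p/(44840 − 193p). Set this equal to -1.8:
193p = 1.8·(44840 − 193p) ⇒ 193p(1 + 1.8) = 1.8·44840
p = 1.8·44840 / (193·2.8) = 149.3560…

149.36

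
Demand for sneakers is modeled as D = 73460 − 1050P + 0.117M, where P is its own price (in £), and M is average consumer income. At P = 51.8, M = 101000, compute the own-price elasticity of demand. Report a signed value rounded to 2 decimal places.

At the given values, D = 73460 − 1050(51.8) + 0.117(101000) = 30887.
∂D/∂P = −1050.
E = (-1050) × (51.8/30887) = -1.7609…

-1.76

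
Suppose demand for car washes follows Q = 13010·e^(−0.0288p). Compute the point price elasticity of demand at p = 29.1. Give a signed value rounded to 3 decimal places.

-0.838

dQ/dp = −0.0288·Q = -162.068. At p = 29.1, Q = 5627.35.
Ed = (dQ/dp)·(p/Q) = (-162.068) × (29.1/5627.35) = -0.83808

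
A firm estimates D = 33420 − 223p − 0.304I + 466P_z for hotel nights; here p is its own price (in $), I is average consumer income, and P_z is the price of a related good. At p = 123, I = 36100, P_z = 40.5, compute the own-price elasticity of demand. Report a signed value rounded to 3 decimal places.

-1.975

At the given values, D = 33420 − 223(123) − 0.304(36100) + 466(40.5) = 13889.6.
∂D/∂p = −223.
E = (-223) × (123/13889.6) = -1.97478…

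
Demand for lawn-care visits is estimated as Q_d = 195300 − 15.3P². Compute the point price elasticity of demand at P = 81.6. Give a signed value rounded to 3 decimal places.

-2.181

dQ_d/dP = −2·15.3·P = -2496.96. At P = 81.6, Q_d = 93424.032.
Ed = (dQ_d/dP)·(P/Q_d) = (-2496.96) × (81.6/93424.032) = -2.18093…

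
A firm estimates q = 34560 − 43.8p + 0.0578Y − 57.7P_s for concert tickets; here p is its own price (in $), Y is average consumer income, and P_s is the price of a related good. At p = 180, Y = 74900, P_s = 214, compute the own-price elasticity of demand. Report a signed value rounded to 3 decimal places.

At the given values, q = 34560 − 43.8(180) + 0.0578(74900) − 57.7(214) = 18657.42.
∂q/∂p = −43.8.
E = (-43.8) × (180/18657.42) = -0.42256…

-0.423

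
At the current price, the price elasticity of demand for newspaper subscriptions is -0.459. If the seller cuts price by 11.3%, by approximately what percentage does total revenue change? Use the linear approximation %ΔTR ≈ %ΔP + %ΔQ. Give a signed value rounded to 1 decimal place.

-6.1%

%ΔQ ≈ Ed × %ΔP = (-0.459) × (-11.3%) = +5.1867%
%ΔTR ≈ %ΔP + %ΔQ = (-11.3%) + (+5.1867%) = -6.1133%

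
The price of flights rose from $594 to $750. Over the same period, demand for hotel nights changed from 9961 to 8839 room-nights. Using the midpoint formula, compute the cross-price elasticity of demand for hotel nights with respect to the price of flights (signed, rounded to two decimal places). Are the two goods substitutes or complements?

%ΔQ_{hotel nights} = (8839 − 9961)/avg = -1122/9400 = -0.119361…
%ΔP_{flights} = (750 − 594)/avg = 156/672 = 0.232142…
E_cross = (-1122/9400) / (156/672) = -0.5141…
E_cross < 0 ⇒ the goods are complements.

-0.51; complements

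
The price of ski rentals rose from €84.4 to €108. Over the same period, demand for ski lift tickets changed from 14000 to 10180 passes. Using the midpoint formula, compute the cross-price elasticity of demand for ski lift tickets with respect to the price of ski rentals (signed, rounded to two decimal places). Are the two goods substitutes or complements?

-1.29; complements

%ΔQ_{ski lift tickets} = (10180 − 14000)/avg = -3820/12090 = -0.315963…
%ΔP_{ski rentals} = (108 − 84.4)/avg = 23.6/96.2 = 0.245322…
E_cross = (-3820/12090) / (23.6/96.2) = -1.2879…
E_cross < 0 ⇒ the goods are complements.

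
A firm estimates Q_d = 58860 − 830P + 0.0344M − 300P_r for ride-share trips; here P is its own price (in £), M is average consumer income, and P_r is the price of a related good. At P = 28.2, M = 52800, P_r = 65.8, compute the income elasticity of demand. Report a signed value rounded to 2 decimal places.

0.10

At the given values, Q_d = 58860 − 830(28.2) + 0.0344(52800) − 300(65.8) = 17530.32.
∂Q_d/∂M = 0.0344.
E = (0.0344) × (52800/17530.32) = 0.1036…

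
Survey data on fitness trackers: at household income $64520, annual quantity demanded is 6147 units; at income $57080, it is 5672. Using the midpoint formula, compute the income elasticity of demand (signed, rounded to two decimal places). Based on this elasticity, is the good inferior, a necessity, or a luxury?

0.66; necessity

%ΔQ = (5672 − 6147)/[( 6147 + 5672)/2] = -475/5909.5 = -0.080379…
%ΔIncome = (57080 − 64520)/[( 64520 + 57080)/2] = -7440/60800 = -0.122368…
E_income = (-475/5909.5) / (-7440/60800) = 0.6568…
0 < E_income < 1 ⇒ normal good, necessity.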